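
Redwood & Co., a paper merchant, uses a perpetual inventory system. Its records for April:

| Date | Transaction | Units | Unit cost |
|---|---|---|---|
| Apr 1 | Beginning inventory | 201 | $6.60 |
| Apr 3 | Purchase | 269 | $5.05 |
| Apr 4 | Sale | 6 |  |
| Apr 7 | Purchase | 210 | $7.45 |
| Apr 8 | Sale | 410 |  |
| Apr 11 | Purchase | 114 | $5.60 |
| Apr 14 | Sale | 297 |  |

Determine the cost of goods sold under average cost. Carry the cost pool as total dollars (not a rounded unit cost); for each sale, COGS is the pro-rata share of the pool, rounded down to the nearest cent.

After Apr 1: 201 on hand, pool $1,326.60 (≈ $6.6000 each)
After Apr 3: 470 on hand, pool $2,685.05 (≈ $5.7129 each)
Apr 4, sell 6: 6/470 × $2,685.05 → $34.27
After Apr 7: 674 on hand, pool $4,215.28 (≈ $6.2541 each)
Apr 8, sell 410: 410/674 × $4,215.28 → $2,564.19
After Apr 11: 378 on hand, pool $2,289.49 (≈ $6.0569 each)
Apr 14, sell 297: 297/378 × $2,289.49 → $1,798.88
Total COGS = $34.27 + $2,564.19 + $1,798.88 = $4,397.34
Ending inventory (cost pool remaining) = $490.61
Check: goods available $4,887.95 = COGS $4,397.34 + ending $490.61

COGS = $4,397.34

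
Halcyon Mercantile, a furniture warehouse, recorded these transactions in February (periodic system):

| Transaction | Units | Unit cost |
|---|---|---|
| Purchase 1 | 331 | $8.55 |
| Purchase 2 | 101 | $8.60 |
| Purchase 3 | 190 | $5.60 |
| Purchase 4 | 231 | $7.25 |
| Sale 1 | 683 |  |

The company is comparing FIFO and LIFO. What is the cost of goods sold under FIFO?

COGS = $5,204.90

FIFO COGS: 331 @ $8.55 + 101 @ $8.60 + 190 @ $5.60 + 61 @ $7.25 = $5,204.90
LIFO COGS: 231 @ $7.25 + 190 @ $5.60 + 101 @ $8.60 + 161 @ $8.55 = $4,983.90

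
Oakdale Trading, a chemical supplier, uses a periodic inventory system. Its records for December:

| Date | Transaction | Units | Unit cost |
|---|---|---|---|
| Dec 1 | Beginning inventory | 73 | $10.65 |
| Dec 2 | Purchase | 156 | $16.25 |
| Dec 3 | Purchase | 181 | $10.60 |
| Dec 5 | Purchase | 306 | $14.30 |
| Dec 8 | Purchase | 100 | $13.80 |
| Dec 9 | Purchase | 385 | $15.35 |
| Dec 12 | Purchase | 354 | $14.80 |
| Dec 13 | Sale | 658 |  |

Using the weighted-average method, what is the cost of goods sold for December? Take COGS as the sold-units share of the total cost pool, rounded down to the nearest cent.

COGS = $9,366.78

Dec 13, sell 658: 658/1555 × $22,135.80 → $9,366.78
Ending inventory (cost pool remaining) = $12,769.02
Check: goods available $22,135.80 = COGS $9,366.78 + ending $12,769.02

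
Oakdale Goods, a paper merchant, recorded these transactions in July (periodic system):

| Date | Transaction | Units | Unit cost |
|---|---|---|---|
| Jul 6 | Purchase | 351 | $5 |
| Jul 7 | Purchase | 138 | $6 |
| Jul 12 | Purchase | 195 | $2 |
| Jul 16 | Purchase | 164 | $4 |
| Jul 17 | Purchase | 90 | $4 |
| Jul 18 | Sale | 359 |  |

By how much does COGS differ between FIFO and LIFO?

FIFO COGS: 351 @ $5 + 8 @ $6 = $1,803
LIFO COGS: 90 @ $4 + 164 @ $4 + 105 @ $2 = $1,226
Difference = |$1,803 − $1,226| = $577

$577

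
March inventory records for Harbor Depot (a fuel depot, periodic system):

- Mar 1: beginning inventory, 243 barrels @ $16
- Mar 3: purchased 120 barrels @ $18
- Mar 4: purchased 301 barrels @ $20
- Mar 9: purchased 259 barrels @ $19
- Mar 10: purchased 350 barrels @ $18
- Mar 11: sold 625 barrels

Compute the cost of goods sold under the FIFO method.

Mar 11, 625 sold [FIFO — oldest first]: 243 @ $16 + 120 @ $18 + 262 @ $20 = $11,288
Ending inventory: 39 @ $20 + 259 @ $19 + 350 @ $18 = $12,001

COGS = $11,288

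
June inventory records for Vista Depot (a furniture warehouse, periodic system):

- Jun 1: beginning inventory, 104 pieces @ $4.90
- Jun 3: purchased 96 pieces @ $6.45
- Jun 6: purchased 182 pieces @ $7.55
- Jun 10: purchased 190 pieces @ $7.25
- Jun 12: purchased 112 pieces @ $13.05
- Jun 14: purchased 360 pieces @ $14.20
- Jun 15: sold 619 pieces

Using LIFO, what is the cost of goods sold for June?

COGS = $7,639.35

Jun 15, 619 sold [LIFO — newest first]: 360 @ $14.20 + 112 @ $13.05 + 147 @ $7.25 = $7,639.35
Ending inventory: 104 @ $4.90 + 96 @ $6.45 + 182 @ $7.55 + 43 @ $7.25 = $2,814.65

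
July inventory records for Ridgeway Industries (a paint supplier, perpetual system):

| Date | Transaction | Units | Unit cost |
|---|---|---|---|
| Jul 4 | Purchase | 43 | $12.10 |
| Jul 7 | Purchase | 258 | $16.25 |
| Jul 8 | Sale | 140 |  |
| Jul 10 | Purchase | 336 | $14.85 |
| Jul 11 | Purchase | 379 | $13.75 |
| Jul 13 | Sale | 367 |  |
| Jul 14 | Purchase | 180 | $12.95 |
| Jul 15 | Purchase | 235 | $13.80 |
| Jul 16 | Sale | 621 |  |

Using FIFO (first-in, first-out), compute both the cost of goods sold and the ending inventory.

COGS = $16,364.05; ending inventory = $4,123.60

Jul 8, 140 sold [FIFO — oldest first]: 43 @ $12.10 + 97 @ $16.25 = $2,096.55
Jul 13, 367 sold [FIFO — oldest first]: 161 @ $16.25 + 206 @ $14.85 = $5,675.35
Jul 16, 621 sold [FIFO — oldest first]: 130 @ $14.85 + 379 @ $13.75 + 112 @ $12.95 = $8,592.15
Total COGS = $2,096.55 + $5,675.35 + $8,592.15 = $16,364.05
Ending inventory: 68 @ $12.95 + 235 @ $13.80 = $4,123.60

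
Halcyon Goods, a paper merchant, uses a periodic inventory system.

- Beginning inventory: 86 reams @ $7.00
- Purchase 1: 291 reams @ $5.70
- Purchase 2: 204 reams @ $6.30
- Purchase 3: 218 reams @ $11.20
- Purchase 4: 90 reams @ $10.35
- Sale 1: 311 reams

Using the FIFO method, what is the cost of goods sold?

COGS = $1,884.50

Sale 1 (311) [FIFO — oldest first]: 86 @ $7.00 + 225 @ $5.70 = $1,884.50
Ending inventory: 66 @ $5.70 + 204 @ $6.30 + 218 @ $11.20 + 90 @ $10.35 = $5,034.50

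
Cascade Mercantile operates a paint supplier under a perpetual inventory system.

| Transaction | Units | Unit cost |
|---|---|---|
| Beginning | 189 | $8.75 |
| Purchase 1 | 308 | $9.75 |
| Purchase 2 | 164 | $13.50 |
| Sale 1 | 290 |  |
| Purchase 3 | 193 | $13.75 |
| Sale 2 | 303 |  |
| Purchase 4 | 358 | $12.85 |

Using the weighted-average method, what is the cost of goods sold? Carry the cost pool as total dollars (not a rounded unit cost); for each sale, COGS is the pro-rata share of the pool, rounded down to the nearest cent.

COGS = $6,511.84

After Beginning: 189 on hand, pool $1,653.75 (≈ $8.7500 each)
After Purchase 1: 497 on hand, pool $4,656.75 (≈ $9.3697 each)
After Purchase 2: 661 on hand, pool $6,870.75 (≈ $10.3945 each)
Sale 1, sell 290: 290/661 × $6,870.75 → $3,014.39
After Purchase 3: 564 on hand, pool $6,510.11 (≈ $11.5427 each)
Sale 2, sell 303: 303/564 × $6,510.11 → $3,497.45
After Purchase 4: 619 on hand, pool $7,612.96 (≈ $12.2988 each)
Total COGS = $3,014.39 + $3,497.45 = $6,511.84
Ending inventory (cost pool remaining) = $7,612.96
Check: goods available $14,124.80 = COGS $6,511.84 + ending $7,612.96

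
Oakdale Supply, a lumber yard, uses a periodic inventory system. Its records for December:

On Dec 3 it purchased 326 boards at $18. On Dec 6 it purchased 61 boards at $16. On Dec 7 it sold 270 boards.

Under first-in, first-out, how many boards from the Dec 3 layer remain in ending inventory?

Dec 7, 270 sold [FIFO — oldest first]: 270 @ $18 = $4,860
Ending inventory: 56 @ $18 + 61 @ $16 = $1,984

56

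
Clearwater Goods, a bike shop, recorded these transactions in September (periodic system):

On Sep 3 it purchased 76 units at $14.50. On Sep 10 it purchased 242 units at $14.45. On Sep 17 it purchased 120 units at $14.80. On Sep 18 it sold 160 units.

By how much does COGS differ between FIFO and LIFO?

FIFO COGS: 76 @ $14.50 + 84 @ $14.45 = $2,315.80
LIFO COGS: 120 @ $14.80 + 40 @ $14.45 = $2,354.00
Difference = |$2,315.80 − $2,354.00| = $38.20

$38.20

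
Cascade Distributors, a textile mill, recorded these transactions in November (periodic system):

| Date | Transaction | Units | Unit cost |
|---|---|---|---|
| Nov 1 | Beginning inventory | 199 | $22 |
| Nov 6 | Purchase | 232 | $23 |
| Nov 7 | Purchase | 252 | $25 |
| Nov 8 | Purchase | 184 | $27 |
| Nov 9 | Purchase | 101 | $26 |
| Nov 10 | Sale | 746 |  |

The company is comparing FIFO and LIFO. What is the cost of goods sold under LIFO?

FIFO COGS: 199 @ $22 + 232 @ $23 + 252 @ $25 + 63 @ $27 = $17,715
LIFO COGS: 101 @ $26 + 184 @ $27 + 252 @ $25 + 209 @ $23 = $18,701

COGS = $18,701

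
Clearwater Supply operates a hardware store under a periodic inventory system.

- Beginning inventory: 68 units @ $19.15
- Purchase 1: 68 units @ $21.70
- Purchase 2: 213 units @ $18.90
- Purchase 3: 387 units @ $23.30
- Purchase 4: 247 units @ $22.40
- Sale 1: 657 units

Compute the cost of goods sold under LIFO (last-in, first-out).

COGS = $14,984.60

Sale 1 (657) [LIFO — newest first]: 247 @ $22.40 + 387 @ $23.30 + 23 @ $18.90 = $14,984.60
Ending inventory: 68 @ $19.15 + 68 @ $21.70 + 190 @ $18.90 = $6,368.80
Check: goods available $21,353.40 = COGS $14,984.60 + ending $6,368.80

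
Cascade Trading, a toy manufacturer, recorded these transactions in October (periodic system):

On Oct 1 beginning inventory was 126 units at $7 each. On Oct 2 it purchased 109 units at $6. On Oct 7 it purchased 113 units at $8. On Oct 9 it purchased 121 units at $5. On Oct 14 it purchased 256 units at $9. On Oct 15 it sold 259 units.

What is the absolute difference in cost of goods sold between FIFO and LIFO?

FIFO COGS: 126 @ $7 + 109 @ $6 + 24 @ $8 = $1,728
LIFO COGS: 256 @ $9 + 3 @ $5 = $2,319
Difference = |$1,728 − $2,319| = $591

$591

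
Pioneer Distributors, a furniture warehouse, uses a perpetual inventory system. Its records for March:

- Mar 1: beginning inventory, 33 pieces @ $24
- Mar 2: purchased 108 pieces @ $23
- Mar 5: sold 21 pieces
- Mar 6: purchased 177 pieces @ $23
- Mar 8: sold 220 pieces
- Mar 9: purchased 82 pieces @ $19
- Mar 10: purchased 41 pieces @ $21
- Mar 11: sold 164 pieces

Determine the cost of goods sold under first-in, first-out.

COGS = $9,010

Mar 5, 21 sold [FIFO — oldest first]: 21 @ $24 = $504
Mar 8, 220 sold [FIFO — oldest first]: 12 @ $24 + 108 @ $23 + 100 @ $23 = $5,072
Mar 11, 164 sold [FIFO — oldest first]: 77 @ $23 + 82 @ $19 + 5 @ $21 = $3,434
Total COGS = $504 + $5,072 + $3,434 = $9,010
Ending inventory: 36 @ $21 = $756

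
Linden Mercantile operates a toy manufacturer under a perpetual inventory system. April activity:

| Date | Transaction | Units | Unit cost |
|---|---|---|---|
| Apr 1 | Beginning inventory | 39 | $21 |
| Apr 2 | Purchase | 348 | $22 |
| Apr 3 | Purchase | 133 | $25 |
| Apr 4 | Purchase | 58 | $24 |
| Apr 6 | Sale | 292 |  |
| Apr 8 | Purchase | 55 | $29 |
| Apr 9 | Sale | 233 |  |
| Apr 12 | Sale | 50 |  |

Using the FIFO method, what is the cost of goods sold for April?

Apr 6, 292 sold [FIFO — oldest first]: 39 @ $21 + 253 @ $22 = $6,385
Apr 9, 233 sold [FIFO — oldest first]: 95 @ $22 + 133 @ $25 + 5 @ $24 = $5,535
Apr 12, 50 sold [FIFO — oldest first]: 50 @ $24 = $1,200
Total COGS = $6,385 + $5,535 + $1,200 = $13,120
Ending inventory: 3 @ $24 + 55 @ $29 = $1,667

COGS = $13,120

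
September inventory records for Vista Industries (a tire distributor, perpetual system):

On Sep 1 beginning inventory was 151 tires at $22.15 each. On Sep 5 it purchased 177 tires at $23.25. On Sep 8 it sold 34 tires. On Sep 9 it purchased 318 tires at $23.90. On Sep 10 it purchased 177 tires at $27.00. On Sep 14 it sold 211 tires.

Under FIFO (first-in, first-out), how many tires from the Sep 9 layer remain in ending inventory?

Sep 8, 34 sold [FIFO — oldest first]: 34 @ $22.15 = $753.10
Sep 14, 211 sold [FIFO — oldest first]: 117 @ $22.15 + 94 @ $23.25 = $4,777.05
Total COGS = $753.10 + $4,777.05 = $5,530.15
Ending inventory: 83 @ $23.25 + 318 @ $23.90 + 177 @ $27.00 = $14,308.95
Check: goods available $19,839.10 = COGS $5,530.15 + ending $14,308.95

318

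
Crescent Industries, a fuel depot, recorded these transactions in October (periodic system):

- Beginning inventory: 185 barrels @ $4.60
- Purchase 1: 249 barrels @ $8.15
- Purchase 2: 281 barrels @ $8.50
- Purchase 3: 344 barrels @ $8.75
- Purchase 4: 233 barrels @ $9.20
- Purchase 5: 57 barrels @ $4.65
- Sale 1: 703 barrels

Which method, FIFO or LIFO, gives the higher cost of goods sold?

FIFO COGS: 185 @ $4.60 + 249 @ $8.15 + 269 @ $8.50 = $5,166.85
LIFO COGS: 57 @ $4.65 + 233 @ $9.20 + 344 @ $8.75 + 69 @ $8.50 = $6,005.15

LIFO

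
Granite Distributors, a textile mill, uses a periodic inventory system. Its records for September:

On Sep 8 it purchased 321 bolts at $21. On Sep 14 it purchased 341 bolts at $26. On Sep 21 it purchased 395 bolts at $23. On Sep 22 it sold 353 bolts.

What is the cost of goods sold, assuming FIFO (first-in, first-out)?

Sep 22, 353 sold [FIFO — oldest first]: 321 @ $21 + 32 @ $26 = $7,573
Ending inventory: 309 @ $26 + 395 @ $23 = $17,119

COGS = $7,573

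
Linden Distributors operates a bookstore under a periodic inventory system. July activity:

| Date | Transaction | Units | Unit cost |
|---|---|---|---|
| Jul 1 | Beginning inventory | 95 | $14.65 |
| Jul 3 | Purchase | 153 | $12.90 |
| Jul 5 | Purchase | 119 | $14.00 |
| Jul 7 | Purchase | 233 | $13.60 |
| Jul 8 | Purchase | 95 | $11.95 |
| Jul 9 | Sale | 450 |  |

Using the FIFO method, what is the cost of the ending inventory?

Jul 9, 450 sold [FIFO — oldest first]: 95 @ $14.65 + 153 @ $12.90 + 119 @ $14.00 + 83 @ $13.60 = $6,160.25
Ending inventory: 150 @ $13.60 + 95 @ $11.95 = $3,175.25

Ending inventory = $3,175.25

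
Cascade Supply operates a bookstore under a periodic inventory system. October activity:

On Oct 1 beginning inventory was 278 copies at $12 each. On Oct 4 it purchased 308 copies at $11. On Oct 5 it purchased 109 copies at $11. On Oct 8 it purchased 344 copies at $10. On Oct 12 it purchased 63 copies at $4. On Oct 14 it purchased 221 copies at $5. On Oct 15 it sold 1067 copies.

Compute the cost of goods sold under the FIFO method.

COGS = $11,475

Oct 15, 1067 sold [FIFO — oldest first]: 278 @ $12 + 308 @ $11 + 109 @ $11 + 344 @ $10 + 28 @ $4 = $11,475
Ending inventory: 35 @ $4 + 221 @ $5 = $1,245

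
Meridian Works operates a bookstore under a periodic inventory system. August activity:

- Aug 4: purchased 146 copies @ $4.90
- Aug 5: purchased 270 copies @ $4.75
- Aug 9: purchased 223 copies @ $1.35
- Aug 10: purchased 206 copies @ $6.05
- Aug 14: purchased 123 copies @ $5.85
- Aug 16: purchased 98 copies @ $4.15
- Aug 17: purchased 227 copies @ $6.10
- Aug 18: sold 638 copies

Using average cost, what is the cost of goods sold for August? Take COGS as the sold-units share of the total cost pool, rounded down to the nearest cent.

COGS = $2,988.28

Aug 18, sell 638: 638/1293 × $6,056.20 → $2,988.28
Ending inventory (cost pool remaining) = $3,067.92
Check: goods available $6,056.20 = COGS $2,988.28 + ending $3,067.92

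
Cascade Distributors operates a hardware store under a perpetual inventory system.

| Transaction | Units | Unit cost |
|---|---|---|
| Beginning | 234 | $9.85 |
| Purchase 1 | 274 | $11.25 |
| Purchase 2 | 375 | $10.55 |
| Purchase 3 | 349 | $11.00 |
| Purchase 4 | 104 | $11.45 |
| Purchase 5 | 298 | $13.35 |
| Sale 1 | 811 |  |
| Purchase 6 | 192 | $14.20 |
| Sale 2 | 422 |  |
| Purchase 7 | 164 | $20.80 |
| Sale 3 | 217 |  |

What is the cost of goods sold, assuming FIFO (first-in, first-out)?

COGS = $15,895.35

Sale 1 (811) [FIFO — oldest first]: 234 @ $9.85 + 274 @ $11.25 + 303 @ $10.55 = $8,584.05
Sale 2 (422) [FIFO — oldest first]: 72 @ $10.55 + 349 @ $11.00 + 1 @ $11.45 = $4,610.05
Sale 3 (217) [FIFO — oldest first]: 103 @ $11.45 + 114 @ $13.35 = $2,701.25
Total COGS = $8,584.05 + $4,610.05 + $2,701.25 = $15,895.35
Ending inventory: 184 @ $13.35 + 192 @ $14.20 + 164 @ $20.80 = $8,594.00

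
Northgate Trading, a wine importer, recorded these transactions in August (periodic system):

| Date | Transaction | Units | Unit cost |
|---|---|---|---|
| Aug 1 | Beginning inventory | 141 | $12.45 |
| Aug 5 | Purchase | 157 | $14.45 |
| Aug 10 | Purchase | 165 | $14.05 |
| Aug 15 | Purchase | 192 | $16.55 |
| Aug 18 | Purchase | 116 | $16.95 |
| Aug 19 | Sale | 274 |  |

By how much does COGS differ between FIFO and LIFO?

FIFO COGS: 141 @ $12.45 + 133 @ $14.45 = $3,677.30
LIFO COGS: 116 @ $16.95 + 158 @ $16.55 = $4,581.10
Difference = |$3,677.30 − $4,581.10| = $903.80

$903.80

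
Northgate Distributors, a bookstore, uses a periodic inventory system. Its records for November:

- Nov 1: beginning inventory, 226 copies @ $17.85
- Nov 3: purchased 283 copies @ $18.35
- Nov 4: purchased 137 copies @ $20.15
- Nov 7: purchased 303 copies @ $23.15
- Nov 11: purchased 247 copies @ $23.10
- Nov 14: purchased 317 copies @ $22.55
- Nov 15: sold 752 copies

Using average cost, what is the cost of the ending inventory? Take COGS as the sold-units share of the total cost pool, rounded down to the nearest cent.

Ending inventory = $16,022.85

Nov 15, sell 752: 752/1513 × $31,856.20 → $15,833.35
Ending inventory (cost pool remaining) = $16,022.85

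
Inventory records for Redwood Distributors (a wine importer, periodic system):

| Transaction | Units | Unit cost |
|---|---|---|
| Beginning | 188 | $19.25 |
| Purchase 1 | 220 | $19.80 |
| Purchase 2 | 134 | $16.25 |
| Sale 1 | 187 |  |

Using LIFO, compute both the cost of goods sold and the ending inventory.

COGS = $3,226.90; ending inventory = $6,925.60

Sale 1 (187) [LIFO — newest first]: 134 @ $16.25 + 53 @ $19.80 = $3,226.90
Ending inventory: 188 @ $19.25 + 167 @ $19.80 = $6,925.60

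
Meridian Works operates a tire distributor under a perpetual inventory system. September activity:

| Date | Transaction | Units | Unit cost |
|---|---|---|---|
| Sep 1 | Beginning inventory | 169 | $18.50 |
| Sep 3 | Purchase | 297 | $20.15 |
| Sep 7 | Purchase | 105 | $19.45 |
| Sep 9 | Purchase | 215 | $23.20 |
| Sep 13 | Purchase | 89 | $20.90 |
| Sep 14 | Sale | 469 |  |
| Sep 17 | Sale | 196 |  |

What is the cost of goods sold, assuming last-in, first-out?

COGS = $14,048.75

Sep 14, 469 sold [LIFO — newest first]: 89 @ $20.90 + 215 @ $23.20 + 105 @ $19.45 + 60 @ $20.15 = $10,099.35
Sep 17, 196 sold [LIFO — newest first]: 196 @ $20.15 = $3,949.40
Total COGS = $10,099.35 + $3,949.40 = $14,048.75
Ending inventory: 169 @ $18.50 + 41 @ $20.15 = $3,952.65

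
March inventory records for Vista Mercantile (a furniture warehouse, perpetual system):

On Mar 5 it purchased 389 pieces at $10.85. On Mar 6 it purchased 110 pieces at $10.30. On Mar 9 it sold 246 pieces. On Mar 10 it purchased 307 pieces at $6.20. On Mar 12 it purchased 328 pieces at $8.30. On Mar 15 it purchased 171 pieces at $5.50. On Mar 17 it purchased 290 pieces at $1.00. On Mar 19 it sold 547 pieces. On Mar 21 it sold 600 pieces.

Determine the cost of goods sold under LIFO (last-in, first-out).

Mar 9, 246 sold [LIFO — newest first]: 110 @ $10.30 + 136 @ $10.85 = $2,608.60
Mar 19, 547 sold [LIFO — newest first]: 290 @ $1.00 + 171 @ $5.50 + 86 @ $8.30 = $1,944.30
Mar 21, 600 sold [LIFO — newest first]: 242 @ $8.30 + 307 @ $6.20 + 51 @ $10.85 = $4,465.35
Total COGS = $2,608.60 + $1,944.30 + $4,465.35 = $9,018.25
Ending inventory: 202 @ $10.85 = $2,191.70
Check: goods available $11,209.95 = COGS $9,018.25 + ending $2,191.70

COGS = $9,018.25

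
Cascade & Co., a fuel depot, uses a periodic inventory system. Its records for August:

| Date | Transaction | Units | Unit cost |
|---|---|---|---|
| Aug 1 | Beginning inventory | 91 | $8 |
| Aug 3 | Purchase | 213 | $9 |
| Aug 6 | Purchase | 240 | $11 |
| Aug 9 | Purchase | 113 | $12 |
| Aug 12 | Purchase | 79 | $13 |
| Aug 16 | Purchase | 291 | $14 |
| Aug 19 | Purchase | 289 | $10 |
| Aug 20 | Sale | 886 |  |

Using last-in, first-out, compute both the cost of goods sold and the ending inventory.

COGS = $10,601; ending inventory = $4,031

Aug 20, 886 sold [LIFO — newest first]: 289 @ $10 + 291 @ $14 + 79 @ $13 + 113 @ $12 + 114 @ $11 = $10,601
Ending inventory: 91 @ $8 + 213 @ $9 + 126 @ $11 = $4,031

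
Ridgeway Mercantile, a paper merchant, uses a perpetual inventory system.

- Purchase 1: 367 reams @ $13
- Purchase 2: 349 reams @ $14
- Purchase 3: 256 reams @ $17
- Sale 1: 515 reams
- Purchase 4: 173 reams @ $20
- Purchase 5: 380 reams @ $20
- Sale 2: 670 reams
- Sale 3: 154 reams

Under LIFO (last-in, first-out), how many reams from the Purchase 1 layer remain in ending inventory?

Sale 1 (515) [LIFO — newest first]: 256 @ $17 + 259 @ $14 = $7,978
Sale 2 (670) [LIFO — newest first]: 380 @ $20 + 173 @ $20 + 90 @ $14 + 27 @ $13 = $12,671
Sale 3 (154) [LIFO — newest first]: 154 @ $13 = $2,002
Total COGS = $7,978 + $12,671 + $2,002 = $22,651
Ending inventory: 186 @ $13 = $2,418

186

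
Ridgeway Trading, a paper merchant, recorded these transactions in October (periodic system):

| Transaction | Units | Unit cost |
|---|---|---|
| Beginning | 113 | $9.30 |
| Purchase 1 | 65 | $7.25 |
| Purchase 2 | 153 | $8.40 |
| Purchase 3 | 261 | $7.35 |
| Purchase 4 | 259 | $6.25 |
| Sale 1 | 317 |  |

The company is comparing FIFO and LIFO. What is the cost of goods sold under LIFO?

FIFO COGS: 113 @ $9.30 + 65 @ $7.25 + 139 @ $8.40 = $2,689.75
LIFO COGS: 259 @ $6.25 + 58 @ $7.35 = $2,045.05

COGS = $2,045.05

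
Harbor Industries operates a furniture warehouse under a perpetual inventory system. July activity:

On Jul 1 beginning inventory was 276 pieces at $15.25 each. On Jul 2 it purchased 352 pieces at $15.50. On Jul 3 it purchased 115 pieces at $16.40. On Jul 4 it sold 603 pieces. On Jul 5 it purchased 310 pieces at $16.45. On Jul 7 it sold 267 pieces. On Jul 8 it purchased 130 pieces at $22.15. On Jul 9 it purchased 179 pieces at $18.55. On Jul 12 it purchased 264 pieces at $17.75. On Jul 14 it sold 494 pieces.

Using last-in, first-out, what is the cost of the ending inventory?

Ending inventory = $4,592.20

Jul 4, 603 sold [LIFO — newest first]: 115 @ $16.40 + 352 @ $15.50 + 136 @ $15.25 = $9,416.00
Jul 7, 267 sold [LIFO — newest first]: 267 @ $16.45 = $4,392.15
Jul 14, 494 sold [LIFO — newest first]: 264 @ $17.75 + 179 @ $18.55 + 51 @ $22.15 = $9,136.10
Total COGS = $9,416.00 + $4,392.15 + $9,136.10 = $22,944.25
Ending inventory: 140 @ $15.25 + 43 @ $16.45 + 79 @ $22.15 = $4,592.20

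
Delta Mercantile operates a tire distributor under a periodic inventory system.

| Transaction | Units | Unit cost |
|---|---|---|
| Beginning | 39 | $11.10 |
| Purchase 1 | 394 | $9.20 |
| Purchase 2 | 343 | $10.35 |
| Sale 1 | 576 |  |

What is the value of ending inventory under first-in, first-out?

Sale 1 (576) [FIFO — oldest first]: 39 @ $11.10 + 394 @ $9.20 + 143 @ $10.35 = $5,537.75
Ending inventory: 200 @ $10.35 = $2,070.00

Ending inventory = $2,070.00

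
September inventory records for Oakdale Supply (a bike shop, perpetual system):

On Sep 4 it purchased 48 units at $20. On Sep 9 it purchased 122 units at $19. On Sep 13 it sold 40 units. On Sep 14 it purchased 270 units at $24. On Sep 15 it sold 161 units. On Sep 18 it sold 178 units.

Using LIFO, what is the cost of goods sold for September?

COGS = $8,551

Sep 13, 40 sold [LIFO — newest first]: 40 @ $19 = $760
Sep 15, 161 sold [LIFO — newest first]: 161 @ $24 = $3,864
Sep 18, 178 sold [LIFO — newest first]: 109 @ $24 + 69 @ $19 = $3,927
Total COGS = $760 + $3,864 + $3,927 = $8,551
Ending inventory: 48 @ $20 + 13 @ $19 = $1,207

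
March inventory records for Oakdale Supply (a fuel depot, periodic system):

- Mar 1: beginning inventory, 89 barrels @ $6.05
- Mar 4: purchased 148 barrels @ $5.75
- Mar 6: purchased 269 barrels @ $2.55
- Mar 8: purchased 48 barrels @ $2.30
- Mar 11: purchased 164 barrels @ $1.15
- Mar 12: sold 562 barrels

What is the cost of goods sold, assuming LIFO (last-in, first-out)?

COGS = $1,450.70

Mar 12, 562 sold [LIFO — newest first]: 164 @ $1.15 + 48 @ $2.30 + 269 @ $2.55 + 81 @ $5.75 = $1,450.70
Ending inventory: 89 @ $6.05 + 67 @ $5.75 = $923.70
Check: goods available $2,374.40 = COGS $1,450.70 + ending $923.70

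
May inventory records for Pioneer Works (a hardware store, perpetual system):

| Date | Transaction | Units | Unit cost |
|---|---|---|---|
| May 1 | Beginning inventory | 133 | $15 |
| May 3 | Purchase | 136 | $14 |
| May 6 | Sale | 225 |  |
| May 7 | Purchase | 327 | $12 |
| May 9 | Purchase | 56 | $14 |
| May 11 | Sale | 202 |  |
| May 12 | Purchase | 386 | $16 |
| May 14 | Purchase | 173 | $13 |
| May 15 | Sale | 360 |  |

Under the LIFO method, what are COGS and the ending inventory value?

COGS = $11,016; ending inventory = $6,016

May 6, 225 sold [LIFO — newest first]: 136 @ $14 + 89 @ $15 = $3,239
May 11, 202 sold [LIFO — newest first]: 56 @ $14 + 146 @ $12 = $2,536
May 15, 360 sold [LIFO — newest first]: 173 @ $13 + 187 @ $16 = $5,241
Total COGS = $3,239 + $2,536 + $5,241 = $11,016
Ending inventory: 44 @ $15 + 181 @ $12 + 199 @ $16 = $6,016
Check: goods available $17,032 = COGS $11,016 + ending $6,016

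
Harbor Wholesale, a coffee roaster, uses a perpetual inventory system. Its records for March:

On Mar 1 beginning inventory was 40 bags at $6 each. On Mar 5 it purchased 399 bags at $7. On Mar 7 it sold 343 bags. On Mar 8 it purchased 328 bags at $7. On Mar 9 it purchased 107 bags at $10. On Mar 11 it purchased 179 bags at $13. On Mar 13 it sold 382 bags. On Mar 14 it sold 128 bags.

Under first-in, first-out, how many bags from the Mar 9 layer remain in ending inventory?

21

Mar 7, 343 sold [FIFO — oldest first]: 40 @ $6 + 303 @ $7 = $2,361
Mar 13, 382 sold [FIFO — oldest first]: 96 @ $7 + 286 @ $7 = $2,674
Mar 14, 128 sold [FIFO — oldest first]: 42 @ $7 + 86 @ $10 = $1,154
Total COGS = $2,361 + $2,674 + $1,154 = $6,189
Ending inventory: 21 @ $10 + 179 @ $13 = $2,537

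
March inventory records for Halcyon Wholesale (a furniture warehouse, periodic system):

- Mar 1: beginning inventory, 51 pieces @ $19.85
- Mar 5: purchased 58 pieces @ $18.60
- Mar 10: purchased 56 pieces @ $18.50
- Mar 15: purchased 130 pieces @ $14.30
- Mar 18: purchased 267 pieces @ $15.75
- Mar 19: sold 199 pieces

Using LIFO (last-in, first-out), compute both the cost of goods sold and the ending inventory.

COGS = $3,134.25; ending inventory = $6,057.15

Mar 19, 199 sold [LIFO — newest first]: 199 @ $15.75 = $3,134.25
Ending inventory: 51 @ $19.85 + 58 @ $18.60 + 56 @ $18.50 + 130 @ $14.30 + 68 @ $15.75 = $6,057.15
Check: goods available $9,191.40 = COGS $3,134.25 + ending $6,057.15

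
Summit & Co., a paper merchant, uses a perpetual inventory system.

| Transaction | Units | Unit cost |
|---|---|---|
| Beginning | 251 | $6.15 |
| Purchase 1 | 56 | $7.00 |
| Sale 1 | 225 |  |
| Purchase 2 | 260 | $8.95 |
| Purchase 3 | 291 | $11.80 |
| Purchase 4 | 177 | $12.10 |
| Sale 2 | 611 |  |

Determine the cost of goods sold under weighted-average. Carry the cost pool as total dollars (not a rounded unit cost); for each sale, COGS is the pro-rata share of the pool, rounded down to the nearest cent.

COGS = $7,769.65

After Beginning: 251 on hand, pool $1,543.65 (≈ $6.1500 each)
After Purchase 1: 307 on hand, pool $1,935.65 (≈ $6.3050 each)
Sale 1, sell 225: 225/307 × $1,935.65 → $1,418.63
After Purchase 2: 342 on hand, pool $2,844.02 (≈ $8.3158 each)
After Purchase 3: 633 on hand, pool $6,277.82 (≈ $9.9176 each)
After Purchase 4: 810 on hand, pool $8,419.52 (≈ $10.3945 each)
Sale 2, sell 611: 611/810 × $8,419.52 → $6,351.02
Total COGS = $1,418.63 + $6,351.02 = $7,769.65
Ending inventory (cost pool remaining) = $2,068.50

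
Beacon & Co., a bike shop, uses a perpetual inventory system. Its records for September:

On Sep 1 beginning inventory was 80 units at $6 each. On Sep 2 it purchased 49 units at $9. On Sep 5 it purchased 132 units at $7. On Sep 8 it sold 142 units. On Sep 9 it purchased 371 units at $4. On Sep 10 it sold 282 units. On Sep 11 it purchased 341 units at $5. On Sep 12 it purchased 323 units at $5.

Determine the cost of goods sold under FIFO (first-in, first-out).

COGS = $2,497

Sep 8, 142 sold [FIFO — oldest first]: 80 @ $6 + 49 @ $9 + 13 @ $7 = $1,012
Sep 10, 282 sold [FIFO — oldest first]: 119 @ $7 + 163 @ $4 = $1,485
Total COGS = $1,012 + $1,485 = $2,497
Ending inventory: 208 @ $4 + 341 @ $5 + 323 @ $5 = $4,152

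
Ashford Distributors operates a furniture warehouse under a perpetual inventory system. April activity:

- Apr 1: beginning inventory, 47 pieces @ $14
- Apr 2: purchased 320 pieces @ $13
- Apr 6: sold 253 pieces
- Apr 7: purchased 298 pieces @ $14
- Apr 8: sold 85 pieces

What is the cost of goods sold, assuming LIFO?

COGS = $4,479

Apr 6, 253 sold [LIFO — newest first]: 253 @ $13 = $3,289
Apr 8, 85 sold [LIFO — newest first]: 85 @ $14 = $1,190
Total COGS = $3,289 + $1,190 = $4,479
Ending inventory: 47 @ $14 + 67 @ $13 + 213 @ $14 = $4,511
Check: goods available $8,990 = COGS $4,479 + ending $4,511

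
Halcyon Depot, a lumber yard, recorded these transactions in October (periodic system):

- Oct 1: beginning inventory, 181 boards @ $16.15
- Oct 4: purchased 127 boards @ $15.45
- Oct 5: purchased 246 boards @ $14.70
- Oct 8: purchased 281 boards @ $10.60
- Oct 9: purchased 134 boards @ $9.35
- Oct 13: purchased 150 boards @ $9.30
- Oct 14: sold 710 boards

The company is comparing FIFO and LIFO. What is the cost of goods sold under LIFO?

FIFO COGS: 181 @ $16.15 + 127 @ $15.45 + 246 @ $14.70 + 156 @ $10.60 = $10,155.10
LIFO COGS: 150 @ $9.30 + 134 @ $9.35 + 281 @ $10.60 + 145 @ $14.70 = $7,758.00

COGS = $7,758.00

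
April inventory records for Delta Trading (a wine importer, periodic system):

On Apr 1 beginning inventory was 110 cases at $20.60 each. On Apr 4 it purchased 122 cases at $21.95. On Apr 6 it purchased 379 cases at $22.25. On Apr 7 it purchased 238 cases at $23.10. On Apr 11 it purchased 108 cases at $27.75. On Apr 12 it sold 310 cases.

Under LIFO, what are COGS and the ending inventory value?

Apr 12, 310 sold [LIFO — newest first]: 108 @ $27.75 + 202 @ $23.10 = $7,663.20
Ending inventory: 110 @ $20.60 + 122 @ $21.95 + 379 @ $22.25 + 36 @ $23.10 = $14,208.25

COGS = $7,663.20; ending inventory = $14,208.25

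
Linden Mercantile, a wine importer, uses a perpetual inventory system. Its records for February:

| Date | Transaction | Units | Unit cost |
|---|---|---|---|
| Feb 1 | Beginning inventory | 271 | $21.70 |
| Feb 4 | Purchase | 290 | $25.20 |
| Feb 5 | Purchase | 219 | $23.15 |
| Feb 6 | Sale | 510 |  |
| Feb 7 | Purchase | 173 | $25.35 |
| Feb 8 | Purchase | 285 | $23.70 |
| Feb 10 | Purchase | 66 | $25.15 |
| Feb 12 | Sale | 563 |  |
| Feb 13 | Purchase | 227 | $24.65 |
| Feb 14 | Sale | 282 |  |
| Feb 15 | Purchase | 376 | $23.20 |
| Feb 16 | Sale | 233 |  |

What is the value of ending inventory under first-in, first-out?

Feb 6, 510 sold [FIFO — oldest first]: 271 @ $21.70 + 239 @ $25.20 = $11,903.50
Feb 12, 563 sold [FIFO — oldest first]: 51 @ $25.20 + 219 @ $23.15 + 173 @ $25.35 + 120 @ $23.70 = $13,584.60
Feb 14, 282 sold [FIFO — oldest first]: 165 @ $23.70 + 66 @ $25.15 + 51 @ $24.65 = $6,827.55
Feb 16, 233 sold [FIFO — oldest first]: 176 @ $24.65 + 57 @ $23.20 = $5,660.80
Total COGS = $11,903.50 + $13,584.60 + $6,827.55 + $5,660.80 = $37,976.45
Ending inventory: 319 @ $23.20 = $7,400.80

Ending inventory = $7,400.80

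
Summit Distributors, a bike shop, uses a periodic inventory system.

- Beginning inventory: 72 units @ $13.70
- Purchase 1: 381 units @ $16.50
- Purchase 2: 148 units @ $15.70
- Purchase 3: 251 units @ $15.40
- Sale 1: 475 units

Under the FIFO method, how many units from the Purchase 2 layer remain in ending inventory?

Sale 1 (475) [FIFO — oldest first]: 72 @ $13.70 + 381 @ $16.50 + 22 @ $15.70 = $7,618.30
Ending inventory: 126 @ $15.70 + 251 @ $15.40 = $5,843.60

126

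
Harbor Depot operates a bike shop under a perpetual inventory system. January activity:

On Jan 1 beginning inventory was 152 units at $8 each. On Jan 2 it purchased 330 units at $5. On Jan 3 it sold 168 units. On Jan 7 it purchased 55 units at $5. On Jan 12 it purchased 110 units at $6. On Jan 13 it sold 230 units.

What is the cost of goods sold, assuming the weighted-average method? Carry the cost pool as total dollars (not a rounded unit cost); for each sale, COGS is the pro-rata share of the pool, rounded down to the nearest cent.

After Jan 1: 152 on hand, pool $1,216.00 (≈ $8.0000 each)
After Jan 2: 482 on hand, pool $2,866.00 (≈ $5.9461 each)
Jan 3, sell 168: 168/482 × $2,866.00 → $998.93
After Jan 7: 369 on hand, pool $2,142.07 (≈ $5.8051 each)
After Jan 12: 479 on hand, pool $2,802.07 (≈ $5.8498 each)
Jan 13, sell 230: 230/479 × $2,802.07 → $1,345.46
Total COGS = $998.93 + $1,345.46 = $2,344.39
Ending inventory (cost pool remaining) = $1,456.61

COGS = $2,344.39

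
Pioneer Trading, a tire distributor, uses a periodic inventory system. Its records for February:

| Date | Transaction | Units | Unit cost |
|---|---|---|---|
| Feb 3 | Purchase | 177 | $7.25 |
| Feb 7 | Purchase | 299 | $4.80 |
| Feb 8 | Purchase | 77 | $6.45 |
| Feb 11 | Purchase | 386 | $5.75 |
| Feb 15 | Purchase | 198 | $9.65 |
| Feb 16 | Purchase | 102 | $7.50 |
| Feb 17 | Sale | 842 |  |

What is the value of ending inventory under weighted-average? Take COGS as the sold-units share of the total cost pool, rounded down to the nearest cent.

Feb 17, sell 842: 842/1239 × $8,110.30 → $5,511.60
Ending inventory (cost pool remaining) = $2,598.70
Check: goods available $8,110.30 = COGS $5,511.60 + ending $2,598.70

Ending inventory = $2,598.70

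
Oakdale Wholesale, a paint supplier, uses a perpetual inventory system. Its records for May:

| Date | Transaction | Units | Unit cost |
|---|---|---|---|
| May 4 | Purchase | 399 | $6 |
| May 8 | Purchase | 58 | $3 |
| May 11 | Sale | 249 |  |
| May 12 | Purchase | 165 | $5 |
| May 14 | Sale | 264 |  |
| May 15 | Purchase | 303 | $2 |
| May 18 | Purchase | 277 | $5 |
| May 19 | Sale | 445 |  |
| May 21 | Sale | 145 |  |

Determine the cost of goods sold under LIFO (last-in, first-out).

May 11, 249 sold [LIFO — newest first]: 58 @ $3 + 191 @ $6 = $1,320
May 14, 264 sold [LIFO — newest first]: 165 @ $5 + 99 @ $6 = $1,419
May 19, 445 sold [LIFO — newest first]: 277 @ $5 + 168 @ $2 = $1,721
May 21, 145 sold [LIFO — newest first]: 135 @ $2 + 10 @ $6 = $330
Total COGS = $1,320 + $1,419 + $1,721 + $330 = $4,790
Ending inventory: 99 @ $6 = $594

COGS = $4,790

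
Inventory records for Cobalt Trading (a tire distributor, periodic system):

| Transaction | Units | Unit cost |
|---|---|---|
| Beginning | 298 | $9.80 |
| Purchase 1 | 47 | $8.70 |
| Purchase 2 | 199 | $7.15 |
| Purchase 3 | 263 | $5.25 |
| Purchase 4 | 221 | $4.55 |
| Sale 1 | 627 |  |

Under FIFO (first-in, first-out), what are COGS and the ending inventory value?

COGS = $5,187.90; ending inventory = $1,950.55

Sale 1 (627) [FIFO — oldest first]: 298 @ $9.80 + 47 @ $8.70 + 199 @ $7.15 + 83 @ $5.25 = $5,187.90
Ending inventory: 180 @ $5.25 + 221 @ $4.55 = $1,950.55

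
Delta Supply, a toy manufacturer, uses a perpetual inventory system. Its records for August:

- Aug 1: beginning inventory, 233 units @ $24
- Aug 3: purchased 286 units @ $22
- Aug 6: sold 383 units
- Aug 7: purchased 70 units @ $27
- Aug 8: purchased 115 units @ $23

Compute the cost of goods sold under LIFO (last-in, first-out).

COGS = $8,620

Aug 6, 383 sold [LIFO — newest first]: 286 @ $22 + 97 @ $24 = $8,620
Ending inventory: 136 @ $24 + 70 @ $27 + 115 @ $23 = $7,799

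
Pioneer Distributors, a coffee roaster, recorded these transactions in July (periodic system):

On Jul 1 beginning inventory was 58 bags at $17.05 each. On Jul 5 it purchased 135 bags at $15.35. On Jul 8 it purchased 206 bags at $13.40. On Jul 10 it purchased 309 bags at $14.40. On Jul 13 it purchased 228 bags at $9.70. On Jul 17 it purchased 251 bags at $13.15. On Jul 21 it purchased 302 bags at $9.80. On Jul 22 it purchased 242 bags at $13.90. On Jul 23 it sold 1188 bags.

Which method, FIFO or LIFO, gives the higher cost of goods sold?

FIFO COGS: 58 @ $17.05 + 135 @ $15.35 + 206 @ $13.40 + 309 @ $14.40 + 228 @ $9.70 + 251 @ $13.15 + 1 @ $9.80 = $15,793.20
LIFO COGS: 242 @ $13.90 + 302 @ $9.80 + 251 @ $13.15 + 228 @ $9.70 + 165 @ $14.40 = $14,211.65

FIFO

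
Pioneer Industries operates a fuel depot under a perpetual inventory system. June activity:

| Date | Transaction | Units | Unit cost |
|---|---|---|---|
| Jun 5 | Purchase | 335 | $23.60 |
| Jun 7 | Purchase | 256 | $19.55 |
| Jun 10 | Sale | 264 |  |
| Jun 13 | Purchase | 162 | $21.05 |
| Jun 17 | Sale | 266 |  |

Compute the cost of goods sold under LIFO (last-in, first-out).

Jun 10, 264 sold [LIFO — newest first]: 256 @ $19.55 + 8 @ $23.60 = $5,193.60
Jun 17, 266 sold [LIFO — newest first]: 162 @ $21.05 + 104 @ $23.60 = $5,864.50
Total COGS = $5,193.60 + $5,864.50 = $11,058.10
Ending inventory: 223 @ $23.60 = $5,262.80

COGS = $11,058.10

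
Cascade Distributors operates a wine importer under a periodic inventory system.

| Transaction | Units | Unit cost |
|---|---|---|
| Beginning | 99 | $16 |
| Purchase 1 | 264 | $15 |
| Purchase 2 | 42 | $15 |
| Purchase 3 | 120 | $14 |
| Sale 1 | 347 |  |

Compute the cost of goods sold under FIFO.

Sale 1 (347) [FIFO — oldest first]: 99 @ $16 + 248 @ $15 = $5,304
Ending inventory: 16 @ $15 + 42 @ $15 + 120 @ $14 = $2,550

COGS = $5,304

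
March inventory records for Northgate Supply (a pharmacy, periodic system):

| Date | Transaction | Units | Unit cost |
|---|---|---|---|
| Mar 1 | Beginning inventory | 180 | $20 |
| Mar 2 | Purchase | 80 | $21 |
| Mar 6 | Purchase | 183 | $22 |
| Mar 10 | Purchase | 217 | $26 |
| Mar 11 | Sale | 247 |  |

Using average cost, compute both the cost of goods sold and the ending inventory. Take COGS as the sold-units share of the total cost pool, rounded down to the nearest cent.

Mar 11, sell 247: 247/660 × $14,948.00 → $5,594.17
Ending inventory (cost pool remaining) = $9,353.83
Check: goods available $14,948.00 = COGS $5,594.17 + ending $9,353.83

COGS = $5,594.17; ending inventory = $9,353.83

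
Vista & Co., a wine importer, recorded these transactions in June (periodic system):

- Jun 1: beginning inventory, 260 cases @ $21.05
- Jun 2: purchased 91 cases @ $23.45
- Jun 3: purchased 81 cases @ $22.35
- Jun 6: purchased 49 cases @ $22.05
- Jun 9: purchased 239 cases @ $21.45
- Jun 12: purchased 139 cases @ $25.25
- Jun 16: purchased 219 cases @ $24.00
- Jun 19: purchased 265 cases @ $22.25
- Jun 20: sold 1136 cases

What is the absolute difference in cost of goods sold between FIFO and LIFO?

$248.40

FIFO COGS: 260 @ $21.05 + 91 @ $23.45 + 81 @ $22.35 + 49 @ $22.05 + 239 @ $21.45 + 139 @ $25.25 + 219 @ $24.00 + 58 @ $22.25 = $25,680.55
LIFO COGS: 265 @ $22.25 + 219 @ $24.00 + 139 @ $25.25 + 239 @ $21.45 + 49 @ $22.05 + 81 @ $22.35 + 91 @ $23.45 + 53 @ $21.05 = $25,928.95
Difference = |$25,680.55 − $25,928.95| = $248.40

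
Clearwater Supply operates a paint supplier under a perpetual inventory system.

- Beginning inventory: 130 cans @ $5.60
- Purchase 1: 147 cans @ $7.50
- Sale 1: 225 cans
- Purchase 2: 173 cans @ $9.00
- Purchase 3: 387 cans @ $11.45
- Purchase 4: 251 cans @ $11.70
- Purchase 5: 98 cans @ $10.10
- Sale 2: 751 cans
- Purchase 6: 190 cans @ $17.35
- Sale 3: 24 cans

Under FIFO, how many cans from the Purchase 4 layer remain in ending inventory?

Sale 1 (225) [FIFO — oldest first]: 130 @ $5.60 + 95 @ $7.50 = $1,440.50
Sale 2 (751) [FIFO — oldest first]: 52 @ $7.50 + 173 @ $9.00 + 387 @ $11.45 + 139 @ $11.70 = $8,004.45
Sale 3 (24) [FIFO — oldest first]: 24 @ $11.70 = $280.80
Total COGS = $1,440.50 + $8,004.45 + $280.80 = $9,725.75
Ending inventory: 88 @ $11.70 + 98 @ $10.10 + 190 @ $17.35 = $5,315.90

88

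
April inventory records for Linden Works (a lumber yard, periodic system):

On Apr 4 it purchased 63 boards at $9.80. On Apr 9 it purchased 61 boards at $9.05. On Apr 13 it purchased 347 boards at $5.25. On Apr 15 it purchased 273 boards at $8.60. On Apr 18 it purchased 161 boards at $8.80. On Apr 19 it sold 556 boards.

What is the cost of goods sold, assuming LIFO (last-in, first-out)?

COGS = $4,405.10

Apr 19, 556 sold [LIFO — newest first]: 161 @ $8.80 + 273 @ $8.60 + 122 @ $5.25 = $4,405.10
Ending inventory: 63 @ $9.80 + 61 @ $9.05 + 225 @ $5.25 = $2,350.70
Check: goods available $6,755.80 = COGS $4,405.10 + ending $2,350.70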